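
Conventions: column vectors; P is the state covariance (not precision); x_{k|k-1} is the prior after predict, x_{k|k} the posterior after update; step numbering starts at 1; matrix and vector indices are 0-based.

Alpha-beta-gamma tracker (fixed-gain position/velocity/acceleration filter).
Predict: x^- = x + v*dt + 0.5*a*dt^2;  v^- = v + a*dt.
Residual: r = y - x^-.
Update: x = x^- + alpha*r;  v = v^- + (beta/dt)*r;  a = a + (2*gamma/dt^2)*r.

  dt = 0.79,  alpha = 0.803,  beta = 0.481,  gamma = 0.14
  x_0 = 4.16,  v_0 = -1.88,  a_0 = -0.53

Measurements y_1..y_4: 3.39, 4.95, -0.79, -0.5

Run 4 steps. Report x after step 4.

x_post = -0.7754

step 1: x_pred=2.5094  r=0.8806  x^+=3.2165  v^+=-1.7625  a^+=-0.1349
step 2: x_pred=1.7820  r=3.1680  x^+=4.3259  v^+=0.0597  a^+=1.2864
step 3: x_pred=4.7745  r=-5.5645  x^+=0.3062  v^+=-2.3120  a^+=-1.2101
step 4: x_pred=-1.8979  r=1.3979  x^+=-0.7754  v^+=-2.4169  a^+=-0.5829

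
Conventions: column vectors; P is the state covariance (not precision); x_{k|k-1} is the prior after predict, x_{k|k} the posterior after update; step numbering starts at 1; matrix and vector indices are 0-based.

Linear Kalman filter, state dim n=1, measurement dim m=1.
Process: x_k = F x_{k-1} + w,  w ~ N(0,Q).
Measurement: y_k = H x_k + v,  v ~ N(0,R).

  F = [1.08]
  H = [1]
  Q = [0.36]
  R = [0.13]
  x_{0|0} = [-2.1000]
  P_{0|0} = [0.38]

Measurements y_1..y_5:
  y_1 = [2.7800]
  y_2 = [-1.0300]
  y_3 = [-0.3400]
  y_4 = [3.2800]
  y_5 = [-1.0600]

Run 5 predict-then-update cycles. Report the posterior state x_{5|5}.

step 1: x^-=[-2.2680]  P^-=[0.8032]  S=[0.9332]  K=[0.8607]  nu=[5.0480]  x^+=[2.0768]  P^+=[0.1119]
step 2: x^-=[2.2430]  P^-=[0.4905]  S=[0.6205]  K=[0.7905]  nu=[-3.2730]  x^+=[-0.3443]  P^+=[0.1028]
step 3: x^-=[-0.3718]  P^-=[0.4799]  S=[0.6099]  K=[0.7868]  nu=[0.0318]  x^+=[-0.3468]  P^+=[0.1023]
step 4: x^-=[-0.3745]  P^-=[0.4793]  S=[0.6093]  K=[0.7866]  nu=[3.6545]  x^+=[2.5003]  P^+=[0.1023]
step 5: x^-=[2.7003]  P^-=[0.4793]  S=[0.6093]  K=[0.7866]  nu=[-3.7603]  x^+=[-0.2577]  P^+=[0.1023]

x_post = [-0.2577]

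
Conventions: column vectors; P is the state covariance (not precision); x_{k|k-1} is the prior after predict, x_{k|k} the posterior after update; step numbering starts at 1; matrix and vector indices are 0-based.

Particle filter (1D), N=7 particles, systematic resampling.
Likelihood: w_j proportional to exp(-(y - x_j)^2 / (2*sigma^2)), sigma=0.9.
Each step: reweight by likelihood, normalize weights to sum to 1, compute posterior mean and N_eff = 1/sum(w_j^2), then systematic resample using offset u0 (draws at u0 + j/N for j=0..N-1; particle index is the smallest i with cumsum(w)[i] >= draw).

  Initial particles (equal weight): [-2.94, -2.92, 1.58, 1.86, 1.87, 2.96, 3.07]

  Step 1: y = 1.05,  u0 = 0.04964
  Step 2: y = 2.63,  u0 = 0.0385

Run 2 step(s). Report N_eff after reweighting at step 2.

N_eff = 6.8393

step 1: w=[0.0000, 0.0000, 0.3572, 0.2833, 0.2805, 0.0447, 0.0342]  mean=1.8531  Neff=3.4516  idx=[2, 2, 2, 3, 3, 4, 4]
step 2: w=[0.1176, 0.1176, 0.1176, 0.1610, 0.1610, 0.1626, 0.1626]  mean=1.7645  Neff=6.8393  idx=[0, 1, 2, 3, 4, 5, 6]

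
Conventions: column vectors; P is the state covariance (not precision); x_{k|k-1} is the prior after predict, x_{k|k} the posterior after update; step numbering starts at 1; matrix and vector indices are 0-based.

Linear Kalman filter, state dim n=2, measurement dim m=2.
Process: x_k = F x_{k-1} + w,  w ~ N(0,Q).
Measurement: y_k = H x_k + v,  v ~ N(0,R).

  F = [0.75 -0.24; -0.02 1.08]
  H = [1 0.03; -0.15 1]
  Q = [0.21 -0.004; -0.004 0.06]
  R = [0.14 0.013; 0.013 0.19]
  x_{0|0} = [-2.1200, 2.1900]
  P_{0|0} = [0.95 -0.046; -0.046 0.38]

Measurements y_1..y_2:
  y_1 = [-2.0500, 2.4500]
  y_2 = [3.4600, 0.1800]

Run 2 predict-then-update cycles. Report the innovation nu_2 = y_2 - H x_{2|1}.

innov = [5.4897, -2.5671]

step 1: x^-=[-2.1156, 2.4076]  P^-=[0.7828 -0.1542; -0.1542 0.5056]  S=[0.9140 -0.2428; -0.2428 0.7595]  K=[0.8266 -0.0934; 0.0358 0.7076]  nu=[-0.0066, -0.2749]  x^+=[-2.0954, 2.2128]  P^+=[0.1142 0.0101; 0.0101 0.1364]
step 2: x^-=[-2.1026, 2.4317]  P^-=[0.2785 -0.0328; -0.0328 0.2187]  S=[0.4167 -0.0549; -0.0549 0.4249]  K=[0.6539 -0.0911; 0.0064 0.5273]  nu=[5.4897, -2.5671]  x^+=[1.7210, 1.1134]  P^+=[0.0902 0.0047; 0.0047 0.1010]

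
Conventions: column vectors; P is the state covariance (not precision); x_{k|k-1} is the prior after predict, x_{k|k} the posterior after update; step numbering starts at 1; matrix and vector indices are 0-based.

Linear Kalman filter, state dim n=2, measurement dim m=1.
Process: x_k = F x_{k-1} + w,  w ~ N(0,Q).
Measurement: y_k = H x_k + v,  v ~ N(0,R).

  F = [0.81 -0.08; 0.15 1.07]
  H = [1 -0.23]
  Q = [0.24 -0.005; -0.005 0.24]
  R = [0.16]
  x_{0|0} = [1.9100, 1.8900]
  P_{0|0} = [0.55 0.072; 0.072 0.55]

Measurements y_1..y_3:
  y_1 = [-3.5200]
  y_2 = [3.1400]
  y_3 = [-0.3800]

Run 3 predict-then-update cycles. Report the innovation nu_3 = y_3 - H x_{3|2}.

step 1: x^-=[1.3959, 2.3088]  P^-=[0.5950 0.0763; 0.0763 0.9052]  S=[0.7678]  K=[0.7521; -0.1718]  nu=[-4.3849]  x^+=[-1.9020, 3.0621]  P^+=[0.1607 0.1755; 0.1755 0.8825]
step 2: x^-=[-1.7856, 2.9911]  P^-=[0.3283 0.0890; 0.0890 1.3103]  S=[0.5167]  K=[0.5958; -0.4111]  nu=[5.6136]  x^+=[1.5591, 0.6836]  P^+=[0.1449 0.2155; 0.2155 1.2230]
step 3: x^-=[1.2081, 0.9654]  P^-=[0.3150 0.0921; 0.0921 1.7127]  S=[0.5232]  K=[0.5615; -0.5768]  nu=[-1.3661]  x^+=[0.4411, 1.7534]  P^+=[0.1500 0.2616; 0.2616 1.5386]

innov = [-1.3661]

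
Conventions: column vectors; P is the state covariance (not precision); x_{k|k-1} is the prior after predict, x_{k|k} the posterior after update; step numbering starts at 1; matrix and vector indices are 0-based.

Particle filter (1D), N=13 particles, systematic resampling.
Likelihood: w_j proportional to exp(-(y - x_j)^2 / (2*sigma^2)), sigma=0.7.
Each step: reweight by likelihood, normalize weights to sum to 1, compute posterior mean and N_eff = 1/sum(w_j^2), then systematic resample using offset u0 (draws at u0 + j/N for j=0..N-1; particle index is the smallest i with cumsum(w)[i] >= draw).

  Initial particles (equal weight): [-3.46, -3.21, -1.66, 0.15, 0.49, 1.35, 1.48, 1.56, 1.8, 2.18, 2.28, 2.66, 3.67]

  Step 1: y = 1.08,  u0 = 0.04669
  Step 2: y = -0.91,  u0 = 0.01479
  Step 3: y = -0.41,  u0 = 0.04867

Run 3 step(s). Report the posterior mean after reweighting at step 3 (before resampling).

step 1: w=[0.0000, 0.0000, 0.0001, 0.0849, 0.1439, 0.1905, 0.1743, 0.1622, 0.1209, 0.0597, 0.0472, 0.0161, 0.0002]  mean=1.3503  Neff=7.0639  idx=[3, 4, 4, 5, 5, 6, 6, 6, 7, 7, 8, 9, 10]
step 2: w=[0.5186, 0.2209, 0.2209, 0.0089, 0.0089, 0.0048, 0.0048, 0.0048, 0.0032, 0.0032, 0.0009, 0.0001, 0.0001]  mean=0.3516  Neff=2.7269  idx=[0, 0, 0, 0, 0, 0, 0, 1, 1, 1, 2, 2, 2]
step 3: w=[0.0942, 0.0942, 0.0942, 0.0942, 0.0942, 0.0942, 0.0942, 0.0568, 0.0568, 0.0568, 0.0568, 0.0568, 0.0568]  mean=0.2658  Neff=12.2773  idx=[0, 1, 2, 2, 3, 4, 5, 6, 7, 8, 9, 11, 12]

post_mean = 0.2658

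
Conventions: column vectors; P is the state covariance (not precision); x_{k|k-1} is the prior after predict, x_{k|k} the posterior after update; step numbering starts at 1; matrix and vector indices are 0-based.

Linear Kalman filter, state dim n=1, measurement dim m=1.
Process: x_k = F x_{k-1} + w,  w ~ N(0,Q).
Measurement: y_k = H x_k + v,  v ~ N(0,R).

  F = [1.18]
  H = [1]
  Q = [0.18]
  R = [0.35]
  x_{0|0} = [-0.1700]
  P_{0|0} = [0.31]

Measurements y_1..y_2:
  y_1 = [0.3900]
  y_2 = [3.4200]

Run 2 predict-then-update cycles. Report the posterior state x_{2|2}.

x_post = [2.0810]

step 1: x^-=[-0.2006]  P^-=[0.6116]  S=[0.9616]  K=[0.6360]  nu=[0.5906]  x^+=[0.1750]  P^+=[0.2226]
step 2: x^-=[0.2066]  P^-=[0.4900]  S=[0.8400]  K=[0.5833]  nu=[3.2134]  x^+=[2.0810]  P^+=[0.2042]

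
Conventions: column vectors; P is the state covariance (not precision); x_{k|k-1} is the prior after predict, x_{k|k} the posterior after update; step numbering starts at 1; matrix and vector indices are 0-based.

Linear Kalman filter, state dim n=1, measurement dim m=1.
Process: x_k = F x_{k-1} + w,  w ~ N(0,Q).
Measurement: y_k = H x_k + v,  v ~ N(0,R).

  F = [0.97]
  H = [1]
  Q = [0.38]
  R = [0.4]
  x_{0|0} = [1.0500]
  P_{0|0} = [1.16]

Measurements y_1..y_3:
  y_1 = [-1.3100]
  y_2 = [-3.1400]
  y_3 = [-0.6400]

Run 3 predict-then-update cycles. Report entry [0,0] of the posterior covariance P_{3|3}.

step 1: x^-=[1.0185]  P^-=[1.4714]  S=[1.8714]  K=[0.7863]  nu=[-2.3285]  x^+=[-0.8123]  P^+=[0.3145]
step 2: x^-=[-0.7879]  P^-=[0.6759]  S=[1.0759]  K=[0.6282]  nu=[-2.3521]  x^+=[-2.2656]  P^+=[0.2513]
step 3: x^-=[-2.1976]  P^-=[0.6164]  S=[1.0164]  K=[0.6065]  nu=[1.5576]  x^+=[-1.2530]  P^+=[0.2426]

P_post[0,0] = 0.2426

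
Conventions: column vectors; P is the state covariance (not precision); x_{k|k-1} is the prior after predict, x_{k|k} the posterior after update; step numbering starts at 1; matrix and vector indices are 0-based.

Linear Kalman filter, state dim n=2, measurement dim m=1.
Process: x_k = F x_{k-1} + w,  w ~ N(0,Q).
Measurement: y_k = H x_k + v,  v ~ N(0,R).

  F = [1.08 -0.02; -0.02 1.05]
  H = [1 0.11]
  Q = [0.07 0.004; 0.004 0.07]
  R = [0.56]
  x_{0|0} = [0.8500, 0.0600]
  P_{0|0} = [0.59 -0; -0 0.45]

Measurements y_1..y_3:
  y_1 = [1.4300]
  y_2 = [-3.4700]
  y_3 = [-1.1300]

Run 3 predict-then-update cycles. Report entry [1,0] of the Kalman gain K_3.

K[1,0] = -0.0030

step 1: x^-=[0.9168, 0.0460]  P^-=[0.7584 -0.0182; -0.0182 0.5664]  S=[1.3212]  K=[0.5725; 0.0334]  nu=[0.5081]  x^+=[1.2077, 0.0630]  P^+=[0.3254 -0.0434; -0.0434 0.5649]
step 2: x^-=[1.3031, 0.0420]  P^-=[0.4516 -0.0642; -0.0642 0.6947]  S=[1.0059]  K=[0.4419; 0.0122]  nu=[-4.7777]  x^+=[-0.8084, -0.0162]  P^+=[0.2551 -0.0696; -0.0696 0.6946]
step 3: x^-=[-0.8727, -0.0009]  P^-=[0.3709 -0.0950; -0.0950 0.8388]  S=[0.9201]  K=[0.3917; -0.0030]  nu=[-0.2572]  x^+=[-0.9735, -0.0001]  P^+=[0.2297 -0.0940; -0.0940 0.8388]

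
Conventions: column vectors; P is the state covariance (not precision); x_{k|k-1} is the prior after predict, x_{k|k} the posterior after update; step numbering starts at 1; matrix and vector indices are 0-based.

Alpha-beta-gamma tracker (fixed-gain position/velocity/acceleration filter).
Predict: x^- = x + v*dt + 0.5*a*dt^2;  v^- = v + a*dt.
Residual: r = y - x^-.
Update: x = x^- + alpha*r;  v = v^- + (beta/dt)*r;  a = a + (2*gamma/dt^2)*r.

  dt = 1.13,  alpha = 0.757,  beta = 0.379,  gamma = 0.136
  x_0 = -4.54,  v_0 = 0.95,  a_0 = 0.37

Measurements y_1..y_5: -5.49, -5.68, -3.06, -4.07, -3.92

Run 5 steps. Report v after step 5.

step 1: x_pred=-3.2303  r=-2.2597  x^+=-4.9409  v^+=0.6102  a^+=-0.1114
step 2: x_pred=-4.3225  r=-1.3575  x^+=-5.3501  v^+=0.0290  a^+=-0.4005
step 3: x_pred=-5.5730  r=2.5130  x^+=-3.6707  v^+=0.4193  a^+=0.1348
step 4: x_pred=-3.1108  r=-0.9592  x^+=-3.8369  v^+=0.2499  a^+=-0.0695
step 5: x_pred=-3.5989  r=-0.3211  x^+=-3.8420  v^+=0.0636  a^+=-0.1379

v_post = 0.0636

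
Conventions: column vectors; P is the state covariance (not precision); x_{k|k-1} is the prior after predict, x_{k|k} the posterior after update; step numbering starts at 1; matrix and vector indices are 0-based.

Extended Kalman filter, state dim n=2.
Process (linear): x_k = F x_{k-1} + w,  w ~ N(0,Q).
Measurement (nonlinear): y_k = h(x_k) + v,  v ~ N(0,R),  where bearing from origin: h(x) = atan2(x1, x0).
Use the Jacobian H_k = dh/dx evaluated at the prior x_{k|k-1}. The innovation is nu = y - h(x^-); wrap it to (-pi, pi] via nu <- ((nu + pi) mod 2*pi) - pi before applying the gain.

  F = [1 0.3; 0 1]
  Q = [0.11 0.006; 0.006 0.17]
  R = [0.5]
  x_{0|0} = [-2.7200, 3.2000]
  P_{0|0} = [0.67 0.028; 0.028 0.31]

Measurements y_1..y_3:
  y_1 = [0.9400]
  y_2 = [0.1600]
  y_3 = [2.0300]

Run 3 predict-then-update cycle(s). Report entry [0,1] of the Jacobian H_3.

step 1: x^-=[-1.7600, 3.2000]  P^-=[0.8247 0.1270; 0.1270 0.4800]  H_jac=[-0.2399 -0.1320]  S=[0.5639]  K=[-0.3806; -0.1664]  nu=[-1.1336]  x^+=[-1.3285, 3.3886]  P^+=[0.7430 0.0913; 0.0913 0.4644]
step 2: x^-=[-0.3119, 3.3886]  P^-=[0.9496 0.2366; 0.2366 0.6344]  H_jac=[-0.2926 -0.0269]  S=[0.5855]  K=[-0.4855; -0.1474]  nu=[-1.5026]  x^+=[0.4175, 3.6101]  P^+=[0.8116 0.1947; 0.1947 0.6217]
step 3: x^-=[1.5006, 3.6101]  P^-=[1.0944 0.3872; 0.3872 0.7917]  H_jac=[-0.2362 0.0982]  S=[0.5507]  K=[-0.4003; -0.0249]  nu=[0.8531]  x^+=[1.1591, 3.5889]  P^+=[1.0061 0.3817; 0.3817 0.7913]

H_jac[0,1] = 0.0982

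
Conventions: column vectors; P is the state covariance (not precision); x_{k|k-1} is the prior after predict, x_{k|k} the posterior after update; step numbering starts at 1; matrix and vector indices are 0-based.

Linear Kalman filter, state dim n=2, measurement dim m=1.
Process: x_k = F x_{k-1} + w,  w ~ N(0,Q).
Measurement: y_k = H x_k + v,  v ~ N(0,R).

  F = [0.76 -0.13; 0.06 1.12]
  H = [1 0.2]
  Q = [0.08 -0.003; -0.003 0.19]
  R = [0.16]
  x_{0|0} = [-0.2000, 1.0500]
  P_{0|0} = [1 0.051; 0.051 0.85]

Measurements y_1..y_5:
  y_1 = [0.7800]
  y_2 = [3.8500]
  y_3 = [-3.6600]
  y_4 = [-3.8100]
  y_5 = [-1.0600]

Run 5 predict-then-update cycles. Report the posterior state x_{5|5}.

x_post = [-2.4659, 4.5096]

step 1: x^-=[-0.2885, 1.1640]  P^-=[0.6619 -0.0381; -0.0381 1.2667]  S=[0.8573]  K=[0.7632; 0.2510]  nu=[0.8357]  x^+=[0.3493, 1.3738]  P^+=[0.1626 -0.2024; -0.2024 1.2127]
step 2: x^-=[0.0869, 1.5596]  P^-=[0.2344 -0.3428; -0.3428 1.6846]  S=[0.3246]  K=[0.5108; -0.0182]  nu=[3.4512]  x^+=[1.8497, 1.4966]  P^+=[0.1497 -0.3398; -0.3398 1.6845]
step 3: x^-=[1.2112, 1.7872]  P^-=[0.2621 -0.5280; -0.5280 2.2579]  S=[0.3012]  K=[0.5195; -0.2539]  nu=[-5.2287]  x^+=[-1.5052, 3.1146]  P^+=[0.1808 -0.4883; -0.4883 2.2384]
step 4: x^-=[-1.5488, 3.3980]  P^-=[0.3187 -0.7325; -0.7325 2.9329]  S=[0.3031]  K=[0.5683; -0.4815]  nu=[-2.9408]  x^+=[-3.2202, 4.8140]  P^+=[0.2209 -0.6496; -0.6496 2.8627]
step 5: x^-=[-3.0732, 5.1985]  P^-=[0.3843 -0.9576; -0.9576 3.6944]  S=[0.3090]  K=[0.6238; -0.7077]  nu=[0.9735]  x^+=[-2.4659, 4.5096]  P^+=[0.2640 -0.8212; -0.8212 3.5396]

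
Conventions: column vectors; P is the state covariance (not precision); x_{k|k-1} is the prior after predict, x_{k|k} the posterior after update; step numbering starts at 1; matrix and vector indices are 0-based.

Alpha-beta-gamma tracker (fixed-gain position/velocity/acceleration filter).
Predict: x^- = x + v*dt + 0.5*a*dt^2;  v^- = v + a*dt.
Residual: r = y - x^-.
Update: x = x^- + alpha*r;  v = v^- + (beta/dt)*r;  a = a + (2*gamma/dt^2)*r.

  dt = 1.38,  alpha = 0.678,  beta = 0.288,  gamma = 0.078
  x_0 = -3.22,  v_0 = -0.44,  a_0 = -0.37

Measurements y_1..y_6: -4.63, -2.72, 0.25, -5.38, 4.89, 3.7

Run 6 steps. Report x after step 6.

x_post = 4.0424

step 1: x_pred=-4.1795  r=-0.4505  x^+=-4.4849  v^+=-1.0446  a^+=-0.4069
step 2: x_pred=-6.3140  r=3.5940  x^+=-3.8773  v^+=-0.8561  a^+=-0.1125
step 3: x_pred=-5.1658  r=5.4158  x^+=-1.4939  v^+=0.1189  a^+=0.3311
step 4: x_pred=-1.0145  r=-4.3655  x^+=-3.9743  v^+=-0.3352  a^+=-0.0265
step 5: x_pred=-4.4621  r=9.3521  x^+=1.8786  v^+=1.5800  a^+=0.7396
step 6: x_pred=4.7633  r=-1.0633  x^+=4.0424  v^+=2.3788  a^+=0.6525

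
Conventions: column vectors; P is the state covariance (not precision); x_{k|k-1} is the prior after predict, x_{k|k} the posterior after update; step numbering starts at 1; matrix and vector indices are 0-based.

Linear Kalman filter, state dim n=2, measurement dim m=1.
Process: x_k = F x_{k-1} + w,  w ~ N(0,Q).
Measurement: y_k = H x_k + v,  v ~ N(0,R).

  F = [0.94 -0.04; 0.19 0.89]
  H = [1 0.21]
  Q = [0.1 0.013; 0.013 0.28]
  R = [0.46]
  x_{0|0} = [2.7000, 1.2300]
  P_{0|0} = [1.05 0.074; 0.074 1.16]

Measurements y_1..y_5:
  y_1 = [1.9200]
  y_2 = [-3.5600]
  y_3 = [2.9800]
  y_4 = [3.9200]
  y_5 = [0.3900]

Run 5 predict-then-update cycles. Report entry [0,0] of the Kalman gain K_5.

K[0,0] = 0.3516

step 1: x^-=[2.4888, 1.6077]  P^-=[1.0241 0.2206; 0.2206 1.2618]  S=[1.6324]  K=[0.6557; 0.2975]  nu=[-0.9064]  x^+=[1.8944, 1.3381]  P^+=[0.3222 -0.0978; -0.0978 1.1173]
step 2: x^-=[1.7272, 1.5508]  P^-=[0.3938 -0.0503; -0.0503 1.1436]  S=[0.8831]  K=[0.4340; 0.2150]  nu=[-5.6129]  x^+=[-0.7086, 0.3443]  P^+=[0.2275 -0.1327; -0.1327 1.1028]
step 3: x^-=[-0.6799, 0.1718]  P^-=[0.3128 -0.0956; -0.0956 1.1169]  S=[0.7818]  K=[0.3743; 0.1777]  nu=[3.6238]  x^+=[0.6767, 0.8156]  P^+=[0.2032 -0.1476; -0.1476 1.0922]
step 4: x^-=[0.6034, 0.8544]  P^-=[0.2924 -0.1120; -0.1120 1.1025]  S=[0.7540]  K=[0.3566; 0.1586]  nu=[3.1371]  x^+=[1.7222, 1.3518]  P^+=[0.1965 -0.1546; -0.1546 1.0836]
step 5: x^-=[1.5648, 1.5303]  P^-=[0.2870 -0.1187; -0.1187 1.0931]  S=[0.7454]  K=[0.3516; 0.1488]  nu=[-1.4961]  x^+=[1.0387, 1.3077]  P^+=[0.1948 -0.1576; -0.1576 1.0766]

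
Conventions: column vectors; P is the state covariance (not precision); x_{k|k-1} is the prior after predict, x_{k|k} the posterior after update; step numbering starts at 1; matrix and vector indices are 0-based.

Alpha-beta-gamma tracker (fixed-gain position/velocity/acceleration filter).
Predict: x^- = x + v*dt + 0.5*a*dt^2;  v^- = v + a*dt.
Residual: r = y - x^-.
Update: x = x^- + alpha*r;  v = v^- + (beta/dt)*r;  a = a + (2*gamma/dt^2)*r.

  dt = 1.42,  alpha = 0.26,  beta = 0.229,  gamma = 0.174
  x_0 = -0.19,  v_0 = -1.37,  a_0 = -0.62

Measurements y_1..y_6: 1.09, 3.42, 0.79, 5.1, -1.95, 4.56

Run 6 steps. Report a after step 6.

a_post = -2.3421

step 1: x_pred=-2.7605  r=3.8505  x^+=-1.7594  v^+=-1.6294  a^+=0.0445
step 2: x_pred=-4.0283  r=7.4483  x^+=-2.0917  v^+=-0.3650  a^+=1.3300
step 3: x_pred=-1.2692  r=2.0592  x^+=-0.7338  v^+=1.8556  a^+=1.6854
step 4: x_pred=3.6004  r=1.4996  x^+=3.9903  v^+=4.4907  a^+=1.9442
step 5: x_pred=12.3272  r=-14.2772  x^+=8.6151  v^+=4.9490  a^+=-0.5198
step 6: x_pred=15.1186  r=-10.5586  x^+=12.3734  v^+=2.5080  a^+=-2.3421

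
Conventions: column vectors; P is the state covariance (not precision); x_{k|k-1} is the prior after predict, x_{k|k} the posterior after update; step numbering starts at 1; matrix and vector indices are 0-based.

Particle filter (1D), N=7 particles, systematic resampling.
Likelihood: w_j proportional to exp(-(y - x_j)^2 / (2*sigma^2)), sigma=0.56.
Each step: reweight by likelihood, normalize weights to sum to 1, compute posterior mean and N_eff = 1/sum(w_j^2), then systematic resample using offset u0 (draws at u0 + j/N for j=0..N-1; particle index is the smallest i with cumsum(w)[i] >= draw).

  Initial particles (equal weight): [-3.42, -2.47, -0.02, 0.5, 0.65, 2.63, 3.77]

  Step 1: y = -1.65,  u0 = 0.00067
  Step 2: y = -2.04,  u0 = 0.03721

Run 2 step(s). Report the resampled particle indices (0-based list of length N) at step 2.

step 1: w=[0.0186, 0.9394, 0.0397, 0.0017, 0.0006, 0.0000, 0.0000]  mean=-2.3834  Neff=1.1307  idx=[0, 1, 1, 1, 1, 1, 1]
step 2: w=[0.0106, 0.1649, 0.1649, 0.1649, 0.1649, 0.1649, 0.1649]  mean=-2.4801  Neff=6.1254  idx=[1, 2, 2, 3, 4, 5, 6]

resampled_idx = [1, 2, 2, 3, 4, 5, 6]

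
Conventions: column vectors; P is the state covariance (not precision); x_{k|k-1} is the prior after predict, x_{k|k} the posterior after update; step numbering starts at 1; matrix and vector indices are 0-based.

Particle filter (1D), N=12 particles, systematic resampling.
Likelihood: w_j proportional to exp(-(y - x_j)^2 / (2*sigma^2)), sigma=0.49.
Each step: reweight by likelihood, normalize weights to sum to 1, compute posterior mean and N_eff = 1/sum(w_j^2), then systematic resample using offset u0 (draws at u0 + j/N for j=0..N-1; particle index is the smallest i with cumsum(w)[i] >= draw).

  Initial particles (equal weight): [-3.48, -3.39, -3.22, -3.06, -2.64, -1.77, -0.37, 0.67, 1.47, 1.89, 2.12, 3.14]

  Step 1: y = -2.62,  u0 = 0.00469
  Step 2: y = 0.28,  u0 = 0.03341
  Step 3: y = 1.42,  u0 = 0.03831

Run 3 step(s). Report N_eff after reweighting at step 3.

step 1: w=[0.0748, 0.1015, 0.1648, 0.2330, 0.3485, 0.0775, 0.0000, 0.0000, 0.0000, 0.0000, 0.0000, 0.0000]  mean=-2.9049  Neff=4.4487  idx=[0, 1, 1, 2, 2, 3, 3, 4, 4, 4, 4, 4]
step 2: w=[0.0000, 0.0000, 0.0000, 0.0001, 0.0001, 0.0008, 0.0008, 0.1996, 0.1996, 0.1996, 0.1996, 0.1996]  mean=-2.6408  Neff=5.0186  idx=[7, 7, 7, 8, 8, 9, 9, 10, 10, 10, 11, 11]
step 3: w=[0.0833, 0.0833, 0.0833, 0.0833, 0.0833, 0.0833, 0.0833, 0.0833, 0.0833, 0.0833, 0.0833, 0.0833]  mean=-2.6400  Neff=12.0000  idx=[0, 1, 2, 3, 4, 5, 6, 7, 8, 9, 10, 11]

N_eff = 12.0000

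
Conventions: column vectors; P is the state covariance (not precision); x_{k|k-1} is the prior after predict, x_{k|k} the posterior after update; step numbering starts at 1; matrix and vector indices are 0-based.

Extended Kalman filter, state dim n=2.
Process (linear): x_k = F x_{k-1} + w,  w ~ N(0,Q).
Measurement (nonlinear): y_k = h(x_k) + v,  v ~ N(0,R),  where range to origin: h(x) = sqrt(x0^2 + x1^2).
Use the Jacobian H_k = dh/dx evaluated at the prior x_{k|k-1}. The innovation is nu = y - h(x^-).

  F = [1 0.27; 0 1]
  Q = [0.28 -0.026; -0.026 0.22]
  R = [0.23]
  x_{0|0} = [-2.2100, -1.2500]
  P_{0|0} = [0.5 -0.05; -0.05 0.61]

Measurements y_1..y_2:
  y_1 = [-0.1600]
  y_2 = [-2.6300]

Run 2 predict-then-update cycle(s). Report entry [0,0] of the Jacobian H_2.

H_jac[0,0] = -0.9968

step 1: x^-=[-2.5475, -1.2500]  P^-=[0.7975 0.0887; 0.0887 0.8300]  H_jac=[-0.8977 -0.4405]  S=[1.1039]  K=[-0.6839; -0.4033]  nu=[-2.9976]  x^+=[-0.4974, -0.0410]  P^+=[0.2811 -0.2158; -0.2158 0.6504]
step 2: x^-=[-0.5084, -0.0410]  P^-=[0.4920 -0.0662; -0.0662 0.8704]  H_jac=[-0.9968 -0.0803]  S=[0.7138]  K=[-0.6795; -0.0055]  nu=[-3.1401]  x^+=[1.6254, -0.0238]  P^+=[0.1624 -0.0689; -0.0689 0.8704]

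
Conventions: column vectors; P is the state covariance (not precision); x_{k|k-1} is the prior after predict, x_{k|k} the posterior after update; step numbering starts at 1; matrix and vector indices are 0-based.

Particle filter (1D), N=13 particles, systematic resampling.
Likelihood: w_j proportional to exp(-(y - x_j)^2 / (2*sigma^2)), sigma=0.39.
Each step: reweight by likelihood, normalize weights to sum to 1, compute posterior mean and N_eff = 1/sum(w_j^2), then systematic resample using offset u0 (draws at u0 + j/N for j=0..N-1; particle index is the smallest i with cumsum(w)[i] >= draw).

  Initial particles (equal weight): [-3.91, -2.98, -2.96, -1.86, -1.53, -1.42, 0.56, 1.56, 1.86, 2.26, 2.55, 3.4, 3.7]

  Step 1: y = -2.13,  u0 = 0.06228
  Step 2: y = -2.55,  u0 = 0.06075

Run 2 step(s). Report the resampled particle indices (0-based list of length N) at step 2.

step 1: w=[0.0000, 0.0628, 0.0701, 0.5314, 0.2068, 0.1288, 0.0000, 0.0000, 0.0000, 0.0000, 0.0000, 0.0000, 0.0000]  mean=-1.8826  Neff=2.8519  idx=[1, 3, 3, 3, 3, 3, 3, 3, 4, 4, 4, 5, 5]
step 2: w=[0.2549, 0.0979, 0.0979, 0.0979, 0.0979, 0.0979, 0.0979, 0.0979, 0.0153, 0.0153, 0.0153, 0.0070, 0.0070]  mean=-2.1241  Neff=7.5285  idx=[0, 0, 0, 1, 2, 2, 3, 4, 5, 6, 6, 7, 10]

resampled_idx = [0, 0, 0, 1, 2, 2, 3, 4, 5, 6, 6, 7, 10]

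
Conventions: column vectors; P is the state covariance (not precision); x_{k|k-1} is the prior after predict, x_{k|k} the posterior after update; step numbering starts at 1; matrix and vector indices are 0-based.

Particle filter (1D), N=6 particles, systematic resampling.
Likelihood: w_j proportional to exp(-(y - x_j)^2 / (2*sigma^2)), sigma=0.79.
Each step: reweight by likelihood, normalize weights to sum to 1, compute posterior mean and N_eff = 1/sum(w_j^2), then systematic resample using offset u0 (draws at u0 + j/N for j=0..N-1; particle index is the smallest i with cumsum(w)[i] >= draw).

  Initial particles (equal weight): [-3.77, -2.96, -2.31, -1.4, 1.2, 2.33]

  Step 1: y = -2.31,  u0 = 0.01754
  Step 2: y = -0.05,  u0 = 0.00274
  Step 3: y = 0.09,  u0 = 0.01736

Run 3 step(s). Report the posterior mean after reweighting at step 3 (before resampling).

step 1: w=[0.0752, 0.2959, 0.4151, 0.2138, 0.0000, 0.0000]  mean=-2.4175  Neff=3.2134  idx=[0, 1, 1, 2, 2, 3]
step 2: w=[0.0001, 0.0042, 0.0042, 0.0624, 0.0624, 0.8668]  mean=-1.5268  Neff=1.3173  idx=[1, 5, 5, 5, 5, 5]
step 3: w=[0.0007, 0.1999, 0.1999, 0.1999, 0.1999, 0.1999]  mean=-1.4011  Neff=5.0069  idx=[1, 1, 2, 3, 4, 5]

post_mean = -1.4011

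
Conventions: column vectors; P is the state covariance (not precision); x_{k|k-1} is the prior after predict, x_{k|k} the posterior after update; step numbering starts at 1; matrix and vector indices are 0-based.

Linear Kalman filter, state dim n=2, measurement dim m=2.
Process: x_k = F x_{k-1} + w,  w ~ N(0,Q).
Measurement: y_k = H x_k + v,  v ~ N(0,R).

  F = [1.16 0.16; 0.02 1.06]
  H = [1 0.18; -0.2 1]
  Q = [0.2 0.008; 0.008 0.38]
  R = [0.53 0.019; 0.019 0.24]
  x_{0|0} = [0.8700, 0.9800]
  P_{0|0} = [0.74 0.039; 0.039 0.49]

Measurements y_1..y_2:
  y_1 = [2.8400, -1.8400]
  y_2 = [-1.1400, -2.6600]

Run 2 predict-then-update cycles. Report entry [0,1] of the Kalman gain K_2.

K[0,1] = -0.0982

step 1: x^-=[1.1660, 1.0562]  P^-=[1.2228 0.1564; 0.1564 0.9325]  S=[1.8393 0.0930; 0.0930 1.1589]  K=[0.6868 -0.1312; 0.1375 0.7666]  nu=[1.4839, -2.6630]  x^+=[2.5345, -0.7814]  P^+=[0.3521 0.0520; 0.0520 0.1970]
step 2: x^-=[2.8150, -0.7775]  P^-=[0.6982 0.1137; 0.1137 0.6037]  S=[1.2886 0.0976; 0.0976 0.8262]  K=[0.5651 -0.0982; 0.1203 0.6890]  nu=[-3.8151, -1.3194]  x^+=[0.7887, -2.1458]  P^+=[0.2895 0.0451; 0.0451 0.1767]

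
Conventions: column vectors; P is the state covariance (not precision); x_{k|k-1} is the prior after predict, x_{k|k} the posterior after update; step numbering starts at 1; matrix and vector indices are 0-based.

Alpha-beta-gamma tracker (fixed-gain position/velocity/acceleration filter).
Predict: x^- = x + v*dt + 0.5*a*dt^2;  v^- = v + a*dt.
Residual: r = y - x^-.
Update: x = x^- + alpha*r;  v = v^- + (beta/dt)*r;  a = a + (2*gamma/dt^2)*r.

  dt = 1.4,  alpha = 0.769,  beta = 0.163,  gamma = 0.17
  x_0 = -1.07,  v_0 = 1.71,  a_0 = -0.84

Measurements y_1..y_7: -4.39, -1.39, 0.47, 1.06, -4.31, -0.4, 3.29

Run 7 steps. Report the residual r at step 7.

step 1: x_pred=0.5008  r=-4.8908  x^+=-3.2602  v^+=-0.0354  a^+=-1.6884
step 2: x_pred=-4.9645  r=3.5745  x^+=-2.2157  v^+=-1.9830  a^+=-1.0683
step 3: x_pred=-6.0389  r=6.5089  x^+=-1.0336  v^+=-2.7209  a^+=0.0608
step 4: x_pred=-4.7833  r=5.8433  x^+=-0.2898  v^+=-1.9555  a^+=1.0744
step 5: x_pred=-1.9746  r=-2.3354  x^+=-3.7705  v^+=-0.7233  a^+=0.6693
step 6: x_pred=-4.1272  r=3.7272  x^+=-1.2610  v^+=0.6476  a^+=1.3158
step 7: x_pred=0.9352  r=2.3548  x^+=2.7460  v^+=2.7640  a^+=1.7243

resid = 2.3548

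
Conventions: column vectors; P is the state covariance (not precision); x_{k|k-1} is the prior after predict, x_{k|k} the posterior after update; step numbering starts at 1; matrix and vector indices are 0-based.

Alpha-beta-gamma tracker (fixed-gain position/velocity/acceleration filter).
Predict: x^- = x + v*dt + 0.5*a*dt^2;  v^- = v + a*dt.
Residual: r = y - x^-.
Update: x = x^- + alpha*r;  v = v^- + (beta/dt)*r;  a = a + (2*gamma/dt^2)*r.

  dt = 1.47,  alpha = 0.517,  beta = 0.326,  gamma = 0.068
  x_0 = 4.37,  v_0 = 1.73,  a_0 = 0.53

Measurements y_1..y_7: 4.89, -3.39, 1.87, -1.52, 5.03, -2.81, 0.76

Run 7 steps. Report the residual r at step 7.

step 1: x_pred=7.4857  r=-2.5957  x^+=6.1437  v^+=1.9334  a^+=0.3666
step 2: x_pred=9.3820  r=-12.7720  x^+=2.7789  v^+=-0.3600  a^+=-0.4372
step 3: x_pred=1.7773  r=0.0927  x^+=1.8252  v^+=-0.9822  a^+=-0.4314
step 4: x_pred=-0.0846  r=-1.4354  x^+=-0.8267  v^+=-1.9346  a^+=-0.5217
step 5: x_pred=-4.2342  r=9.2642  x^+=0.5554  v^+=-0.6470  a^+=0.0614
step 6: x_pred=-0.3294  r=-2.4806  x^+=-1.6118  v^+=-1.1069  a^+=-0.0948
step 7: x_pred=-3.3414  r=4.1014  x^+=-1.2210  v^+=-0.3366  a^+=0.1634

resid = 4.1014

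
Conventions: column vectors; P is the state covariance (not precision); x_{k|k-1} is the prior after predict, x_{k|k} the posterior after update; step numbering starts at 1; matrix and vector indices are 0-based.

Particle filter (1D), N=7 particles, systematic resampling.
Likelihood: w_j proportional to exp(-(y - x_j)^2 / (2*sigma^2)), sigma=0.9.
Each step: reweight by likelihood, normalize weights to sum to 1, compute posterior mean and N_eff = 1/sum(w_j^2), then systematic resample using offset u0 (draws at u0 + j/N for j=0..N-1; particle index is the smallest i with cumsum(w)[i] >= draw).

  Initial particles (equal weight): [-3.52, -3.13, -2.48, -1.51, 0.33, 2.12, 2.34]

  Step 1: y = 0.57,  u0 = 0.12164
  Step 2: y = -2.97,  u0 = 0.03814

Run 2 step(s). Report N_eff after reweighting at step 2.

N_eff = 5.0002

step 1: w=[0.0000, 0.0002, 0.0023, 0.0491, 0.6848, 0.1610, 0.1026]  mean=0.7271  Neff=1.9692  idx=[4, 4, 4, 4, 4, 5, 6]
step 2: w=[0.2000, 0.2000, 0.2000, 0.2000, 0.2000, 0.0000, 0.0000]  mean=0.3300  Neff=5.0002  idx=[0, 0, 1, 2, 3, 3, 4]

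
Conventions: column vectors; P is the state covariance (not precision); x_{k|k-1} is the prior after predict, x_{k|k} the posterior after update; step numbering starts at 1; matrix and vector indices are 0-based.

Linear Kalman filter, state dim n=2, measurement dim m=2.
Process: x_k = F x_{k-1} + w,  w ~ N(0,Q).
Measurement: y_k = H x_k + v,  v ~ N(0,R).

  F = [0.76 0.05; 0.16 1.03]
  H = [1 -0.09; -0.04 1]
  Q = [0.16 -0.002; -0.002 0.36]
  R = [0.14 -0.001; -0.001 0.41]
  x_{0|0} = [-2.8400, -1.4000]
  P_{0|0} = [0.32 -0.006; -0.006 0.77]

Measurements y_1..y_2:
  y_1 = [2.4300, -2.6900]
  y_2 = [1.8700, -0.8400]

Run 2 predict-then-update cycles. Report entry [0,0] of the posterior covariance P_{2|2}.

P_post[0,0] = 0.0873

step 1: x^-=[-2.2284, -1.8964]  P^-=[0.3463 0.0718; 0.0718 1.1831]  S=[0.4830 -0.0493; -0.0493 1.5879]  K=[0.7096 0.0585; 0.0040 0.7434]  nu=[4.4877, -0.8827]  x^+=[0.9046, -2.5344]  P^+=[0.1018 0.0274; 0.0274 0.3059]
step 2: x^-=[0.5607, -2.4658]  P^-=[0.2216 0.0478; 0.0478 0.6961]  S=[0.3587 -0.0246; -0.0246 1.1027]  K=[0.6093 0.0489; 0.0016 0.6296]  nu=[1.0873, 1.6482]  x^+=[1.3037, -1.4262]  P^+=[0.0873 0.0229; 0.0229 0.2591]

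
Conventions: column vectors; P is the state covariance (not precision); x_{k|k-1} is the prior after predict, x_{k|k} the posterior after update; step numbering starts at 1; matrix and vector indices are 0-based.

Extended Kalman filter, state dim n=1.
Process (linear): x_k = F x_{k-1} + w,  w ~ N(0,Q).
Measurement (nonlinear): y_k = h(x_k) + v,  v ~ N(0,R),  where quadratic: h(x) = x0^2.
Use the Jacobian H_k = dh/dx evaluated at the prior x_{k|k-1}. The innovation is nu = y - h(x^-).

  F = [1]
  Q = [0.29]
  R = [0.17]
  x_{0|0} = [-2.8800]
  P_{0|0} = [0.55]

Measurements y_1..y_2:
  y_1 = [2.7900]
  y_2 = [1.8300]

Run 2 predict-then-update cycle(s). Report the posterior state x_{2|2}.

step 1: x^-=[-2.8800]  P^-=[0.8400]  H_jac=[-5.7600]  S=[28.0392]  K=[-0.1726]  nu=[-5.5044]  x^+=[-1.9302]  P^+=[0.0051]
step 2: x^-=[-1.9302]  P^-=[0.2951]  H_jac=[-3.8603]  S=[4.5675]  K=[-0.2494]  nu=[-1.8956]  x^+=[-1.4574]  P^+=[0.0110]

x_post = [-1.4574]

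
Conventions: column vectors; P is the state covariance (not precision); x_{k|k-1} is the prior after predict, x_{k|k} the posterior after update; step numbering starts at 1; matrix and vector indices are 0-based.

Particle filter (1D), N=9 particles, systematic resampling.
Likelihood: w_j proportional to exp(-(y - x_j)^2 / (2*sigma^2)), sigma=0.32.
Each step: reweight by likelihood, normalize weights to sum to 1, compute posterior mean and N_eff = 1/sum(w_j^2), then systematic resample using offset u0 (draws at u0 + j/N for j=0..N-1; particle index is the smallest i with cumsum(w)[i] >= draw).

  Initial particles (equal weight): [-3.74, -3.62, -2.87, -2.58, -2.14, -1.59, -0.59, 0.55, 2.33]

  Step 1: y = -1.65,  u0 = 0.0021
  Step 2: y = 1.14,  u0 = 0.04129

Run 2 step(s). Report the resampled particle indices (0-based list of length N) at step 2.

step 1: w=[0.0000, 0.0000, 0.0005, 0.0112, 0.2361, 0.7491, 0.0032, 0.0000, 0.0000]  mean=-1.7284  Neff=1.6208  idx=[3, 4, 4, 5, 5, 5, 5, 5, 5]
step 2: w=[0.0000, 0.0000, 0.0000, 0.1667, 0.1667, 0.1667, 0.1667, 0.1667, 0.1667]  mean=-1.5900  Neff=6.0000  idx=[3, 3, 4, 5, 5, 6, 7, 7, 8]

resampled_idx = [3, 3, 4, 5, 5, 6, 7, 7, 8]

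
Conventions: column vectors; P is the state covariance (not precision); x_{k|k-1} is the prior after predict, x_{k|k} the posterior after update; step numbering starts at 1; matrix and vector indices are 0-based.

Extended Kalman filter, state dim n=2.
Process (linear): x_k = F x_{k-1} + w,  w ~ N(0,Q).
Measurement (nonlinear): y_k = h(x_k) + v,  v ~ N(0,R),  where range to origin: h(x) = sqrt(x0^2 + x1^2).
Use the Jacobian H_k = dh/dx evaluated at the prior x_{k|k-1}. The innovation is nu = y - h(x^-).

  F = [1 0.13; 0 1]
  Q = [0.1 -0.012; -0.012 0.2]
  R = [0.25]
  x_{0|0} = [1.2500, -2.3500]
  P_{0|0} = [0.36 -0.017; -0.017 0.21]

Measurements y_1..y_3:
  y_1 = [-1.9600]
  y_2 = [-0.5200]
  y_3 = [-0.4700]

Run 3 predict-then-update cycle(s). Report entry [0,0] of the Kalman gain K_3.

step 1: x^-=[0.9445, -2.3500]  P^-=[0.4591 -0.0017; -0.0017 0.4100]  H_jac=[0.3729 -0.9279]  S=[0.6680]  K=[0.2587; -0.5704]  nu=[-4.4927]  x^+=[-0.2176, 0.2128]  P^+=[0.4144 0.0969; 0.0969 0.1926]
step 2: x^-=[-0.1900, 0.2128]  P^-=[0.5429 0.1099; 0.1099 0.3926]  H_jac=[-0.6660 0.7460]  S=[0.6001]  K=[-0.4659; 0.3661]  nu=[-0.8053]  x^+=[0.1852, -0.0820]  P^+=[0.4126 0.2123; 0.2123 0.3122]
step 3: x^-=[0.1745, -0.0820]  P^-=[0.5731 0.2408; 0.2408 0.5122]  H_jac=[0.9050 -0.4254]  S=[0.6266]  K=[0.6642; 0.0001]  nu=[-0.6628]  x^+=[-0.2657, -0.0821]  P^+=[0.2967 0.2408; 0.2408 0.5122]

K[0,0] = 0.6642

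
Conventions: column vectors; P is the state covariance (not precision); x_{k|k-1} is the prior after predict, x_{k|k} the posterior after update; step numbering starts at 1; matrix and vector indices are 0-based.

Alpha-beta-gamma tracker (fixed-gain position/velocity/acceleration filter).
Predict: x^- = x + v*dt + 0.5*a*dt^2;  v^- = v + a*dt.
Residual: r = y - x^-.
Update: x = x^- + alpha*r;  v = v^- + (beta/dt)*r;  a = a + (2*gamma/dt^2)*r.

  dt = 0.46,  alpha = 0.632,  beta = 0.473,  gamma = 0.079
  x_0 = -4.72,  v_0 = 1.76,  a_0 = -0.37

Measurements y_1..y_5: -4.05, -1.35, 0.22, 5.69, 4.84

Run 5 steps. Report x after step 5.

x_post = 6.3359

step 1: x_pred=-3.9495  r=-0.1005  x^+=-4.0130  v^+=1.4865  a^+=-0.4450
step 2: x_pred=-3.3763  r=2.0263  x^+=-2.0957  v^+=3.3654  a^+=1.0680
step 3: x_pred=-0.4346  r=0.6546  x^+=-0.0209  v^+=4.5298  a^+=1.5568
step 4: x_pred=2.2275  r=3.4625  x^+=4.4158  v^+=8.8063  a^+=4.1422
step 5: x_pred=8.9049  r=-4.0649  x^+=6.3359  v^+=6.5319  a^+=1.1070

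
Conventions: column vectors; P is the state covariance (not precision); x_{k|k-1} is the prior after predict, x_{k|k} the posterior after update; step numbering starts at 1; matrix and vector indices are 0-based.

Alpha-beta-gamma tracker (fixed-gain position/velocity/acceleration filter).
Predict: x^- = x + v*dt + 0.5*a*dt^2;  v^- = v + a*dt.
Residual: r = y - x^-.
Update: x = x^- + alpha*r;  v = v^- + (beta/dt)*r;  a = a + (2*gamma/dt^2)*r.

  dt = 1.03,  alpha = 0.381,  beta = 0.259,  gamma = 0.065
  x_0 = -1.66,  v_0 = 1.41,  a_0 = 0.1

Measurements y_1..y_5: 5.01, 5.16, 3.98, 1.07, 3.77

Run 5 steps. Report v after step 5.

v_post = -1.1192

step 1: x_pred=-0.1547  r=5.1647  x^+=1.8131  v^+=2.8117  a^+=0.7329
step 2: x_pred=5.0979  r=0.0621  x^+=5.1215  v^+=3.5822  a^+=0.7405
step 3: x_pred=9.2039  r=-5.2239  x^+=7.2136  v^+=3.0313  a^+=0.1003
step 4: x_pred=10.3890  r=-9.3190  x^+=6.8385  v^+=0.7913  a^+=-1.0416
step 5: x_pred=7.1010  r=-3.3310  x^+=5.8319  v^+=-1.1192  a^+=-1.4498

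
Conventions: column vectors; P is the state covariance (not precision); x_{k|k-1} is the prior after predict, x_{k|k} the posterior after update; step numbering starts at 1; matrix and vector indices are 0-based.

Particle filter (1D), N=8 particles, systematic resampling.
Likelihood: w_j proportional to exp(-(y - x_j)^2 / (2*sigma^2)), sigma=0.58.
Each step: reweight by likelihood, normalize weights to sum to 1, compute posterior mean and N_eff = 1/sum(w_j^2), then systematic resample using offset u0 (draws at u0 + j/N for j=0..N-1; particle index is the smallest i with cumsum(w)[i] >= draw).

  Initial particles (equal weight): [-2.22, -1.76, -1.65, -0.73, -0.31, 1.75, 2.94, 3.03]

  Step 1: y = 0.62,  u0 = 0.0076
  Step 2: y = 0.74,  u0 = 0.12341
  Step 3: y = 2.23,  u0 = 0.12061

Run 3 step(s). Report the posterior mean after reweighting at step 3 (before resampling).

post_mean = 1.7497

step 1: w=[0.0000, 0.0004, 0.0010, 0.1348, 0.5595, 0.3033, 0.0007, 0.0004]  mean=0.2596  Neff=2.3631  idx=[3, 3, 4, 4, 4, 4, 5, 5]
step 2: w=[0.0311, 0.0311, 0.1498, 0.1498, 0.1498, 0.1498, 0.1693, 0.1693]  mean=0.3615  Neff=6.7098  idx=[2, 3, 4, 4, 5, 6, 7, 7]
step 3: w=[0.0000, 0.0000, 0.0000, 0.0000, 0.0000, 0.3333, 0.3333, 0.3333]  mean=1.7497  Neff=3.0010  idx=[5, 5, 6, 6, 6, 7, 7, 7]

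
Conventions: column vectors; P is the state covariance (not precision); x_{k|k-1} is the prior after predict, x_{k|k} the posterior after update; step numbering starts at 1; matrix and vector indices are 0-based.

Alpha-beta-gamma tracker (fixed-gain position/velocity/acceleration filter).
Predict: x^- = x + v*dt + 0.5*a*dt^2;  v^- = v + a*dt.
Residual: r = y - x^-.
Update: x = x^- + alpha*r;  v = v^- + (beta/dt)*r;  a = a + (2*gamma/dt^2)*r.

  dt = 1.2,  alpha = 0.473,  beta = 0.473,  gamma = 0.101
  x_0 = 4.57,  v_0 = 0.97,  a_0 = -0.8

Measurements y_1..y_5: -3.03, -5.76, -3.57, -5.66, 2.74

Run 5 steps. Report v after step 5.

v_post = 4.8806

step 1: x_pred=5.1580  r=-8.1880  x^+=1.2851  v^+=-3.2174  a^+=-1.9486
step 2: x_pred=-3.9788  r=-1.7812  x^+=-4.8213  v^+=-6.2578  a^+=-2.1985
step 3: x_pred=-13.9136  r=10.3436  x^+=-9.0211  v^+=-4.8189  a^+=-0.7475
step 4: x_pred=-15.3419  r=9.6819  x^+=-10.7624  v^+=-1.8996  a^+=0.6107
step 5: x_pred=-12.6021  r=15.3421  x^+=-5.3453  v^+=4.8806  a^+=2.7628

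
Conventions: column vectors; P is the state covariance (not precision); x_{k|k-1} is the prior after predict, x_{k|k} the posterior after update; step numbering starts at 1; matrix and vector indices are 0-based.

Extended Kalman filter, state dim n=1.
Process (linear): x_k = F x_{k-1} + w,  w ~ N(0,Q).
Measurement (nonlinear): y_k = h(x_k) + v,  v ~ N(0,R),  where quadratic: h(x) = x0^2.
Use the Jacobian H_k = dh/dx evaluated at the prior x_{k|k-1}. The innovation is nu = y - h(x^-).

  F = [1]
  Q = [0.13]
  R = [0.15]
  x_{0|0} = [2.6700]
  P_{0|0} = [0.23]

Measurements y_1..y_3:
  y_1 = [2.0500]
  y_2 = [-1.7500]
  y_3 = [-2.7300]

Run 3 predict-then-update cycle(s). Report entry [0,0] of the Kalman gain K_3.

step 1: x^-=[2.6700]  P^-=[0.3600]  H_jac=[5.3400]  S=[10.4156]  K=[0.1846]  nu=[-5.0789]  x^+=[1.7326]  P^+=[0.0052]
step 2: x^-=[1.7326]  P^-=[0.1352]  H_jac=[3.4652]  S=[1.7732]  K=[0.2642]  nu=[-4.7519]  x^+=[0.4773]  P^+=[0.0114]
step 3: x^-=[0.4773]  P^-=[0.1414]  H_jac=[0.9545]  S=[0.2789]  K=[0.4841]  nu=[-2.9578]  x^+=[-0.9547]  P^+=[0.0761]

K[0,0] = 0.4841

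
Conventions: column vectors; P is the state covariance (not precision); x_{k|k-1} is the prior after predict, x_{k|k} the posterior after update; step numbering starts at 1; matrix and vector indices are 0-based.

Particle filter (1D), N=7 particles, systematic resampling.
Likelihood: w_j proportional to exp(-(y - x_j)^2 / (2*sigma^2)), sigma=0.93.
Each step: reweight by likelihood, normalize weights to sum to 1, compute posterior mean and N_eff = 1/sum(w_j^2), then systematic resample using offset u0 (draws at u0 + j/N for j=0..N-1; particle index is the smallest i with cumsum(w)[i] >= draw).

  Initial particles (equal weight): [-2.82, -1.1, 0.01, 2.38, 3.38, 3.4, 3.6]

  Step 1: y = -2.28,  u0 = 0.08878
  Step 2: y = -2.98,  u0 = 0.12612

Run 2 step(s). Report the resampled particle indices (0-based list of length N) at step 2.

step 1: w=[0.6304, 0.3336, 0.0360, 0.0000, 0.0000, 0.0000, 0.0000]  mean=-2.1443  Neff=1.9608  idx=[0, 0, 0, 0, 1, 1, 1]
step 2: w=[0.2276, 0.2276, 0.2276, 0.2276, 0.0299, 0.0299, 0.0299]  mean=-2.6656  Neff=4.7663  idx=[0, 1, 1, 2, 3, 3, 6]

resampled_idx = [0, 1, 1, 2, 3, 3, 6]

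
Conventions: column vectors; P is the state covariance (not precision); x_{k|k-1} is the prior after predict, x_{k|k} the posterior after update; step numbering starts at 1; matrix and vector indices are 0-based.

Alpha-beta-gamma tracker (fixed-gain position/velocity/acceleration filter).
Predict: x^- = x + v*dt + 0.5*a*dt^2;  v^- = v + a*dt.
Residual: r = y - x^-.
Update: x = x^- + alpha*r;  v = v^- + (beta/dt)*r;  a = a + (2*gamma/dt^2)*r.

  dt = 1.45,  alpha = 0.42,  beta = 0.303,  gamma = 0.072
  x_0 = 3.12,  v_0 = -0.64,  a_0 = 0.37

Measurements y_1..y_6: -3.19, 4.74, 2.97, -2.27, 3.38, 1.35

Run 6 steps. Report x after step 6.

step 1: x_pred=2.5810  r=-5.7710  x^+=0.1572  v^+=-1.3094  a^+=-0.0253
step 2: x_pred=-1.7681  r=6.5081  x^+=0.9653  v^+=0.0139  a^+=0.4205
step 3: x_pred=1.4275  r=1.5425  x^+=2.0754  v^+=0.9459  a^+=0.5261
step 4: x_pred=4.0001  r=-6.2701  x^+=1.3666  v^+=0.3986  a^+=0.0967
step 5: x_pred=2.0462  r=1.3338  x^+=2.6064  v^+=0.8175  a^+=0.1880
step 6: x_pred=3.9895  r=-2.6395  x^+=2.8809  v^+=0.5386  a^+=0.0073

x_post = 2.8809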